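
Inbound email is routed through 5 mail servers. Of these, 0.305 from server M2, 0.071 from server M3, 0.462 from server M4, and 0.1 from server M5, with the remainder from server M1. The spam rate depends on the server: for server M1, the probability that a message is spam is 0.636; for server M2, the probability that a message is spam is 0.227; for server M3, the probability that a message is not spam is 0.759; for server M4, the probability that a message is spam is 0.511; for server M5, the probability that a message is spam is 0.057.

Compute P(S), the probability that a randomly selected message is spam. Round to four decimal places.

P(M1) = 1 − (0.305 + 0.071 + 0.462 + 0.1) = 0.062.
P(S|M3) = 1 − 0.759 = 0.241.
P(S) = P(S|M1)·P(M1) + P(S|M2)·P(M2) + P(S|M3)·P(M3) + P(S|M4)·P(M4) + P(S|M5)·P(M5)
      = 0.636·0.062 + 0.227·0.305 + 0.241·0.071 + 0.511·0.462 + 0.057·0.1
      = 0.039432 + 0.069235 + 0.017111 + 0.236082 + 0.0057 = 0.36756

0.3676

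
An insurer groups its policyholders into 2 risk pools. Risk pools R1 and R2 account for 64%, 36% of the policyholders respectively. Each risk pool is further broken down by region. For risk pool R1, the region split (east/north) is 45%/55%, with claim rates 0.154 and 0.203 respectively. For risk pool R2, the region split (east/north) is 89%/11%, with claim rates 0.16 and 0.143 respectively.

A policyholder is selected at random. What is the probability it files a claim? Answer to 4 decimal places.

P(C|R1) = 0.45·0.154 + 0.55·0.203 = 0.0693 + 0.11165 = 0.18095
P(C|R2) = 0.89·0.16 + 0.11·0.143 = 0.1424 + 0.01573 = 0.15813
Then overall,
P(C) = 0.64·0.18095 + 0.36·0.15813
      = 0.115808 + 0.0569268 = 0.1727348

P(C) ≈ 0.1727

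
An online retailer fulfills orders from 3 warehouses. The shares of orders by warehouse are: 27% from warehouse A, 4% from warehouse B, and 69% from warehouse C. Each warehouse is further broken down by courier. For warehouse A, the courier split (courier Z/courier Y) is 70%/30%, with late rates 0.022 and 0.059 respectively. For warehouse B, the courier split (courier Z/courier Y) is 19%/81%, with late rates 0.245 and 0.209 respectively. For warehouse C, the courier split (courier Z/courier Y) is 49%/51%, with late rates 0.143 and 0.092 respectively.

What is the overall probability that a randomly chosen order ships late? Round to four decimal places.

P(L|A) = 0.7·0.022 + 0.3·0.059 = 0.0154 + 0.0177 = 0.0331
P(L|B) = 0.19·0.245 + 0.81·0.209 = 0.04655 + 0.16929 = 0.21584
P(L|C) = 0.49·0.143 + 0.51·0.092 = 0.07007 + 0.04692 = 0.11699
Then overall,
P(L) = 0.27·0.0331 + 0.04·0.21584 + 0.69·0.11699
      = 0.008937 + 0.0086336 + 0.0807231 = 0.0982937

P(L) ≈ 0.0983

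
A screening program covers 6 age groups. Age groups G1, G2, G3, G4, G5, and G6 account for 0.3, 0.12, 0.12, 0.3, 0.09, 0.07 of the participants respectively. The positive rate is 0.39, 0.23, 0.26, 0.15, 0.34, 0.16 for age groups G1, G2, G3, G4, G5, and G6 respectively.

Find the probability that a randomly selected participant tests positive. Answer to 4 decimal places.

P(T) ≈ 0.2626

P(T) = P(T|G1)·P(G1) + P(T|G2)·P(G2) + P(T|G3)·P(G3) + P(T|G4)·P(G4) + P(T|G5)·P(G5) + P(T|G6)·P(G6)
      = 0.39·0.3 + 0.23·0.12 + 0.26·0.12 + 0.15·0.3 + 0.34·0.09 + 0.16·0.07
      = 0.117 + 0.0276 + 0.0312 + 0.045 + 0.0306 + 0.0112 = 0.2626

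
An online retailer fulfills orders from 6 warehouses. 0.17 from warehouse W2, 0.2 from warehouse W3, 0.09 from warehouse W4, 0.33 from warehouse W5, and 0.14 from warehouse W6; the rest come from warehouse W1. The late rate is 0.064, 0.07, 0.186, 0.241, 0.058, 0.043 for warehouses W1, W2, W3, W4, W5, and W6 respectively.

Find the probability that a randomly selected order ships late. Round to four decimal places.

P(L) ≈ 0.1004

P(W1) = 1 − (0.17 + 0.2 + 0.09 + 0.33 + 0.14) = 0.07.
P(L) = P(L|W1)·P(W1) + P(L|W2)·P(W2) + P(L|W3)·P(W3) + P(L|W4)·P(W4) + P(L|W5)·P(W5) + P(L|W6)·P(W6)
      = 0.064·0.07 + 0.07·0.17 + 0.186·0.2 + 0.241·0.09 + 0.058·0.33 + 0.043·0.14
      = 0.00448 + 0.0119 + 0.0372 + 0.02169 + 0.01914 + 0.00602 = 0.10043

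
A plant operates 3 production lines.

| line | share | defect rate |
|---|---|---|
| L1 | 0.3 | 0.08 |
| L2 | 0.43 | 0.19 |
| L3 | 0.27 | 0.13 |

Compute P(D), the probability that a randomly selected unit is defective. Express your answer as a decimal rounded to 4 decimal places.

0.1408

P(D) = P(D|L1)·P(L1) + P(D|L2)·P(L2) + P(D|L3)·P(L3)
      = 0.08·0.3 + 0.19·0.43 + 0.13·0.27
      = 0.024 + 0.0817 + 0.0351 = 0.1408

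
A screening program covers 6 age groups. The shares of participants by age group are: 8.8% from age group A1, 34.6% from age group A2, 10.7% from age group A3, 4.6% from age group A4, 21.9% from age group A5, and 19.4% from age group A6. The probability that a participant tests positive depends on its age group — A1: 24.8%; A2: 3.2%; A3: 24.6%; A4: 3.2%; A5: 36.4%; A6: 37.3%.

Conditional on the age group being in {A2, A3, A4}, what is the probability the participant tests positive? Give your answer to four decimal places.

Let S = {A2, A3, A4}.
P(S) = 0.346 + 0.107 + 0.046 = 0.499.
P(T ∩ S) = 0.032·0.346 + 0.246·0.107 + 0.032·0.046 = 0.011072 + 0.026322 + 0.001472 = 0.038866.
P(T | S) = 0.038866 / 0.499 = 0.077888…

0.0779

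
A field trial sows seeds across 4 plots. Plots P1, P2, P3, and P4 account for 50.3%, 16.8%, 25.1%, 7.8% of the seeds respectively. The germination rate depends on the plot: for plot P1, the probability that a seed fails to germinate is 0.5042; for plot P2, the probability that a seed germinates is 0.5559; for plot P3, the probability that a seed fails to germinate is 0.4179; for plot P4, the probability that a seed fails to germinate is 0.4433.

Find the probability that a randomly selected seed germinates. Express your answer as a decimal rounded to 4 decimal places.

P(G|P1) = 1 − 0.5042 = 0.4958.
P(G|P3) = 1 − 0.4179 = 0.5821.
P(G|P4) = 1 − 0.4433 = 0.5567.
P(G) = P(G|P1)·P(P1) + P(G|P2)·P(P2) + P(G|P3)·P(P3) + P(G|P4)·P(P4)
      = 0.4958·0.503 + 0.5559·0.168 + 0.5821·0.251 + 0.5567·0.078
      = 0.2493874 + 0.0933912 + 0.1461071 + 0.0434226 = 0.5323083

0.5323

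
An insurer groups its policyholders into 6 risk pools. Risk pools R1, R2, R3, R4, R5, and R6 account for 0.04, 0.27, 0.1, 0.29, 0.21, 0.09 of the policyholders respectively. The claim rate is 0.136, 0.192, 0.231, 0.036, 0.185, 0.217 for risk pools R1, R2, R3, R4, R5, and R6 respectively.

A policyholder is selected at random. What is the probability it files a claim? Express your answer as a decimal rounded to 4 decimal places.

P(C) ≈ 0.1492

By the law of total probability,
P(C) = P(C|R1)·P(R1) + P(C|R2)·P(R2) + P(C|R3)·P(R3) + P(C|R4)·P(R4) + P(C|R5)·P(R5) + P(C|R6)·P(R6)
      = 0.136·0.04 + 0.192·0.27 + 0.231·0.1 + 0.036·0.29 + 0.185·0.21 + 0.217·0.09
      = 0.00544 + 0.05184 + 0.0231 + 0.01044 + 0.03885 + 0.01953 = 0.1492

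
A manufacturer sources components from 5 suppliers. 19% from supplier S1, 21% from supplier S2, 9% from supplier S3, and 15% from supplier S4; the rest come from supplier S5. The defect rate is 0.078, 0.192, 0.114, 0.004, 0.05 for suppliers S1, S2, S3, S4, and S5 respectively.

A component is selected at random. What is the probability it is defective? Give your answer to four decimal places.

P(S5) = 1 − (0.19 + 0.21 + 0.09 + 0.15) = 0.36.
P(D) = P(D|S1)·P(S1) + P(D|S2)·P(S2) + P(D|S3)·P(S3) + P(D|S4)·P(S4) + P(D|S5)·P(S5)
      = 0.078·0.19 + 0.192·0.21 + 0.114·0.09 + 0.004·0.15 + 0.05·0.36
      = 0.01482 + 0.04032 + 0.01026 + 0.0006 + 0.018 = 0.084

0.0840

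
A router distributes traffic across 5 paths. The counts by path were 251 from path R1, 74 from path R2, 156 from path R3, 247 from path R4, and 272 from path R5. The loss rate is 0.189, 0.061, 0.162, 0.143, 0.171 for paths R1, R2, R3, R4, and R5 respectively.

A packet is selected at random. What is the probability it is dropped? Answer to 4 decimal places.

Total: 251 + 74 + 156 + 247 + 272 = 1000.
P(R1) = 251/1000 = 0.251. P(R2) = 74/1000 = 0.074. P(R3) = 156/1000 = 0.156. P(R4) = 247/1000 = 0.247. P(R5) = 272/1000 = 0.272.
P(L) = P(L|R1)·P(R1) + P(L|R2)·P(R2) + P(L|R3)·P(R3) + P(L|R4)·P(R4) + P(L|R5)·P(R5)
      = 0.189·0.251 + 0.061·0.074 + 0.162·0.156 + 0.143·0.247 + 0.171·0.272
      = 0.047439 + 0.004514 + 0.025272 + 0.035321 + 0.046512 = 0.159058

P(L) ≈ 0.1591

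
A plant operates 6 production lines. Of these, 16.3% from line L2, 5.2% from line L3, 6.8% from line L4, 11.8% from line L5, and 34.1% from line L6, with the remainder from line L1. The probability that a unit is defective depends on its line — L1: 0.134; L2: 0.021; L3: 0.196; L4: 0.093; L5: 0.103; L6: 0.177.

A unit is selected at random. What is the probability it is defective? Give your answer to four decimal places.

P(D) ≈ 0.1270

P(L1) = 1 − (0.163 + 0.052 + 0.068 + 0.118 + 0.341) = 0.258.
P(D) = P(D|L1)·P(L1) + P(D|L2)·P(L2) + P(D|L3)·P(L3) + P(D|L4)·P(L4) + P(D|L5)·P(L5) + P(D|L6)·P(L6)
      = 0.134·0.258 + 0.021·0.163 + 0.196·0.052 + 0.093·0.068 + 0.103·0.118 + 0.177·0.341
      = 0.034572 + 0.003423 + 0.010192 + 0.006324 + 0.012154 + 0.060357 = 0.127022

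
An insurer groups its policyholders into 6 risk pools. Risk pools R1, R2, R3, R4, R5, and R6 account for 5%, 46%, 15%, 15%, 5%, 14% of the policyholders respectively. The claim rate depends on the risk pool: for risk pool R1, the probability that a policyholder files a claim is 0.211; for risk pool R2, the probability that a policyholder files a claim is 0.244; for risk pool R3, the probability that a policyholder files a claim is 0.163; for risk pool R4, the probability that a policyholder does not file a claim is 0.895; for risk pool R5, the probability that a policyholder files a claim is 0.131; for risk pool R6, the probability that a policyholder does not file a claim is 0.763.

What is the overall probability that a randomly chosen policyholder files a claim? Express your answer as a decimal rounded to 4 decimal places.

0.2027

P(C|R4) = 1 − 0.895 = 0.105.
P(C|R6) = 1 − 0.763 = 0.237.
P(C) = P(C|R1)·P(R1) + P(C|R2)·P(R2) + P(C|R3)·P(R3) + P(C|R4)·P(R4) + P(C|R5)·P(R5) + P(C|R6)·P(R6)
      = 0.211·0.05 + 0.244·0.46 + 0.163·0.15 + 0.105·0.15 + 0.131·0.05 + 0.237·0.14
      = 0.01055 + 0.11224 + 0.02445 + 0.01575 + 0.00655 + 0.03318 = 0.20272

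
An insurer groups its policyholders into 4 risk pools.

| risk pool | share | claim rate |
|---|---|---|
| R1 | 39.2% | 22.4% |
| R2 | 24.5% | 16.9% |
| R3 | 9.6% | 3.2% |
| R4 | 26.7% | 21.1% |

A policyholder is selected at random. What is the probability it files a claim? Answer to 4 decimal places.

Summing over the partition,
P(C) = P(C|R1)·P(R1) + P(C|R2)·P(R2) + P(C|R3)·P(R3) + P(C|R4)·P(R4)
      = 0.224·0.392 + 0.169·0.245 + 0.032·0.096 + 0.211·0.267
      = 0.087808 + 0.041405 + 0.003072 + 0.056337 = 0.188622

P(C) ≈ 0.1886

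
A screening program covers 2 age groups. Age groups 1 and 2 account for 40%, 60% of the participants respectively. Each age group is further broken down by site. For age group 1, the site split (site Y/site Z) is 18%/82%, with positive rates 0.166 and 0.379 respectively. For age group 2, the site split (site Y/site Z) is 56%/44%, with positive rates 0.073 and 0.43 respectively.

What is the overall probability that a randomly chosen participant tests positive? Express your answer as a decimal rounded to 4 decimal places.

P(T) ≈ 0.2743

P(T|1) = 0.18·0.166 + 0.82·0.379 = 0.02988 + 0.31078 = 0.34066
P(T|2) = 0.56·0.073 + 0.44·0.43 = 0.04088 + 0.1892 = 0.23008
Then overall,
P(T) = 0.4·0.34066 + 0.6·0.23008
      = 0.136264 + 0.138048 = 0.274312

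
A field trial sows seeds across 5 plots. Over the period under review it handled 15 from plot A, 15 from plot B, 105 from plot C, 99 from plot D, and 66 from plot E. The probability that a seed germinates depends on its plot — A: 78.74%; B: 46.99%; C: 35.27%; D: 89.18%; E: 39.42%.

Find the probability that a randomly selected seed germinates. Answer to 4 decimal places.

Total: 15 + 15 + 105 + 99 + 66 = 300.
P(A) = 15/300 = 0.05. P(B) = 15/300 = 0.05. P(C) = 105/300 = 0.35. P(D) = 99/300 = 0.33. P(E) = 66/300 = 0.22.
P(G) = P(G|A)·P(A) + P(G|B)·P(B) + P(G|C)·P(C) + P(G|D)·P(D) + P(G|E)·P(E)
      = 0.7874·0.05 + 0.4699·0.05 + 0.3527·0.35 + 0.8918·0.33 + 0.3942·0.22
      = 0.03937 + 0.023495 + 0.123445 + 0.294294 + 0.086724 = 0.567328

0.5673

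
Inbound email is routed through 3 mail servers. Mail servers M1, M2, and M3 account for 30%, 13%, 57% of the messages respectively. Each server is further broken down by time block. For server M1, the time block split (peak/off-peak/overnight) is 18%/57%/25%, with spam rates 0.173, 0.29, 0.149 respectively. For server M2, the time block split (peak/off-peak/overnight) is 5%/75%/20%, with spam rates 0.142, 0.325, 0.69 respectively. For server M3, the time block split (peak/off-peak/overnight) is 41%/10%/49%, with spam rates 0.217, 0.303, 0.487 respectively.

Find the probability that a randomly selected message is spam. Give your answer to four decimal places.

0.3247

P(S|M1) = 0.18·0.173 + 0.57·0.29 + 0.25·0.149 = 0.03114 + 0.1653 + 0.03725 = 0.23369
P(S|M2) = 0.05·0.142 + 0.75·0.325 + 0.2·0.69 = 0.0071 + 0.24375 + 0.138 = 0.38885
P(S|M3) = 0.41·0.217 + 0.1·0.303 + 0.49·0.487 = 0.08897 + 0.0303 + 0.23863 = 0.3579
By total probability over the outer partition,
P(S) = 0.3·0.23369 + 0.13·0.38885 + 0.57·0.3579
      = 0.070107 + 0.0505505 + 0.204003 = 0.3246605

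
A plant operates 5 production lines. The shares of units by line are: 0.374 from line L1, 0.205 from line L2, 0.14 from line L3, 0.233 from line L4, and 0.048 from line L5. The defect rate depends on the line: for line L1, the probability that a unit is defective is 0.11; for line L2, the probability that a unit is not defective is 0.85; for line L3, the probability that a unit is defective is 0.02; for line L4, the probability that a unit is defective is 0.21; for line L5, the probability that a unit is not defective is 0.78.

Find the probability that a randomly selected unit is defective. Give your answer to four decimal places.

P(D|L2) = 1 − 0.85 = 0.15.
P(D|L5) = 1 − 0.78 = 0.22.
P(D) = P(D|L1)·P(L1) + P(D|L2)·P(L2) + P(D|L3)·P(L3) + P(D|L4)·P(L4) + P(D|L5)·P(L5)
      = 0.11·0.374 + 0.15·0.205 + 0.02·0.14 + 0.21·0.233 + 0.22·0.048
      = 0.04114 + 0.03075 + 0.0028 + 0.04893 + 0.01056 = 0.13418

P(D) ≈ 0.1342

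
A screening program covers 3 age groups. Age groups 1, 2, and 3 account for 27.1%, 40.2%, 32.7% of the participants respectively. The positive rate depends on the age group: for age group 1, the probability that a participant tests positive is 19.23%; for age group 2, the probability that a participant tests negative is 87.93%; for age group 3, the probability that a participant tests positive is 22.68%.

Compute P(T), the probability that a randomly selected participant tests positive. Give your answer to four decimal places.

P(T|2) = 1 − 0.8793 = 0.1207.
P(T) = P(T|1)·P(1) + P(T|2)·P(2) + P(T|3)·P(3)
      = 0.1923·0.271 + 0.1207·0.402 + 0.2268·0.327
      = 0.0521133 + 0.0485214 + 0.0741636 = 0.1747983

P(T) ≈ 0.1748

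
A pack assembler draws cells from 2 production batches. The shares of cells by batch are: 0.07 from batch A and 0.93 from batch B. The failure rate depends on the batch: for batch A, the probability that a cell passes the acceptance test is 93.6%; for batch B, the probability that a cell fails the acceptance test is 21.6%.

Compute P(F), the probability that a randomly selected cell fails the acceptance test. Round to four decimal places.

P(F|A) = 1 − 0.936 = 0.064.
P(F) = P(F|A)·P(A) + P(F|B)·P(B)
      = 0.064·0.07 + 0.216·0.93
      = 0.00448 + 0.20088 = 0.20536

0.2054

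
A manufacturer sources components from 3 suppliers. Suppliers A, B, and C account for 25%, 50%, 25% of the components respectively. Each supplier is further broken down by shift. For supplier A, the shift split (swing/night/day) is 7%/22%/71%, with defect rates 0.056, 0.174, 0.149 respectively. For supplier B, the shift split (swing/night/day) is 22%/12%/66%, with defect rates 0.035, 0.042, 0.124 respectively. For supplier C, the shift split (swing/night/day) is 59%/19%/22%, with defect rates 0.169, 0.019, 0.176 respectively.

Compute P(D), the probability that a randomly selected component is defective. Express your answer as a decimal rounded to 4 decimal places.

P(D|A) = 0.07·0.056 + 0.22·0.174 + 0.71·0.149 = 0.00392 + 0.03828 + 0.10579 = 0.14799
P(D|B) = 0.22·0.035 + 0.12·0.042 + 0.66·0.124 = 0.0077 + 0.00504 + 0.08184 = 0.09458
P(D|C) = 0.59·0.169 + 0.19·0.019 + 0.22·0.176 = 0.09971 + 0.00361 + 0.03872 = 0.14204
By total probability over the outer partition,
P(D) = 0.25·0.14799 + 0.5·0.09458 + 0.25·0.14204
      = 0.0369975 + 0.04729 + 0.03551 = 0.1197975

0.1198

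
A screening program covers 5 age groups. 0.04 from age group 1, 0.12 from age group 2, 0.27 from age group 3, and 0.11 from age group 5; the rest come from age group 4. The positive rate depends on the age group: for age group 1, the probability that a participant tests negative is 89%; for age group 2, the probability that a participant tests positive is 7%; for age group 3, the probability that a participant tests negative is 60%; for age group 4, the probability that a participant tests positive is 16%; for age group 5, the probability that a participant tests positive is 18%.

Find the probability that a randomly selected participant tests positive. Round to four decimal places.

P(4) = 1 − (0.04 + 0.12 + 0.27 + 0.11) = 0.46.
P(T|1) = 1 − 0.89 = 0.11.
P(T|3) = 1 − 0.6 = 0.4.
Using total probability over the partition,
P(T) = P(T|1)·P(1) + P(T|2)·P(2) + P(T|3)·P(3) + P(T|4)·P(4) + P(T|5)·P(5)
      = 0.11·0.04 + 0.07·0.12 + 0.4·0.27 + 0.16·0.46 + 0.18·0.11
      = 0.0044 + 0.0084 + 0.108 + 0.0736 + 0.0198 = 0.2142

0.2142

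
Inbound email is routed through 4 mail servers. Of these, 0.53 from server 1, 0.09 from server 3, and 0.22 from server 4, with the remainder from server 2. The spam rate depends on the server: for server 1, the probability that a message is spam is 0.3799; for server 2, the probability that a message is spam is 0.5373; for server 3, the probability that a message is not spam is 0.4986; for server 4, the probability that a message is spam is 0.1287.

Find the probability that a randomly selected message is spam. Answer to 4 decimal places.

P(S) ≈ 0.3608

P(2) = 1 − (0.53 + 0.09 + 0.22) = 0.16.
P(S|3) = 1 − 0.4986 = 0.5014.
P(S) = P(S|1)·P(1) + P(S|2)·P(2) + P(S|3)·P(3) + P(S|4)·P(4)
      = 0.3799·0.53 + 0.5373·0.16 + 0.5014·0.09 + 0.1287·0.22
      = 0.201347 + 0.085968 + 0.045126 + 0.028314 = 0.360755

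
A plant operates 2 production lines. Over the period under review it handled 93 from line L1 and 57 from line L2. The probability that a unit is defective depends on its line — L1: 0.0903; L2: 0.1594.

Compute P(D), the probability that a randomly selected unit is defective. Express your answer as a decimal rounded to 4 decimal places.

P(D) ≈ 0.1166

Total: 93 + 57 = 150.
P(L1) = 93/150 = 0.62. P(L2) = 57/150 = 0.38.
By the law of total probability,
P(D) = P(D|L1)·P(L1) + P(D|L2)·P(L2)
      = 0.0903·0.62 + 0.1594·0.38
      = 0.055986 + 0.060572 = 0.116558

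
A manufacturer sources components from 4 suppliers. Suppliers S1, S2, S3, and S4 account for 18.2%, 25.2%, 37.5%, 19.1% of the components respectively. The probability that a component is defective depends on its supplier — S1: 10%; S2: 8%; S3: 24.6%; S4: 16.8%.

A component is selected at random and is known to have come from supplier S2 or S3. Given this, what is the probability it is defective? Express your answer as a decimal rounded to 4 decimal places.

Let S = {S2, S3}.
P(S) = 0.252 + 0.375 = 0.627.
P(D ∩ S) = 0.08·0.252 + 0.246·0.375 = 0.02016 + 0.09225 = 0.11241.
P(D | S) = 0.11241 / 0.627 = 0.179282…

0.1793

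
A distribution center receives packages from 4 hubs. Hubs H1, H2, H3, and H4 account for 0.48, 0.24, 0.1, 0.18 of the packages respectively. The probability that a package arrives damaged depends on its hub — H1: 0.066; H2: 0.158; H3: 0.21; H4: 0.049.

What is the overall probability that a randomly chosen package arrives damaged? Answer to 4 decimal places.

Using total probability over the partition,
P(D) = P(D|H1)·P(H1) + P(D|H2)·P(H2) + P(D|H3)·P(H3) + P(D|H4)·P(H4)
      = 0.066·0.48 + 0.158·0.24 + 0.21·0.1 + 0.049·0.18
      = 0.03168 + 0.03792 + 0.021 + 0.00882 = 0.09942

P(D) ≈ 0.0994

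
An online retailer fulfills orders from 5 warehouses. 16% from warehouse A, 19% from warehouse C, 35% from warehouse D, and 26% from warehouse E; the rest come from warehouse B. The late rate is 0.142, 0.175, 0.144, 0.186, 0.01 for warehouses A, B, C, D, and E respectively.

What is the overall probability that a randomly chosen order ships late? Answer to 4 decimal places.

P(B) = 1 − (0.16 + 0.19 + 0.35 + 0.26) = 0.04.
P(L) = P(L|A)·P(A) + P(L|B)·P(B) + P(L|C)·P(C) + P(L|D)·P(D) + P(L|E)·P(E)
      = 0.142·0.16 + 0.175·0.04 + 0.144·0.19 + 0.186·0.35 + 0.01·0.26
      = 0.02272 + 0.007 + 0.02736 + 0.0651 + 0.0026 = 0.12478

0.1248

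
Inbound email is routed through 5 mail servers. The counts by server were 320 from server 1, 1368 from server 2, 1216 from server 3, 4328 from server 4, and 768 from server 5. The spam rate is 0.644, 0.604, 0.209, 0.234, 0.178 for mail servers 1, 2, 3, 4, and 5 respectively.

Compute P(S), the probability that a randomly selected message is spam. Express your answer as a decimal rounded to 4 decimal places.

P(S) ≈ 0.3045

Total: 320 + 1368 + 1216 + 4328 + 768 = 8000.
P(1) = 320/8000 = 0.04. P(2) = 1368/8000 = 0.171. P(3) = 1216/8000 = 0.152. P(4) = 4328/8000 = 0.541. P(5) = 768/8000 = 0.096.
P(S) = P(S|1)·P(1) + P(S|2)·P(2) + P(S|3)·P(3) + P(S|4)·P(4) + P(S|5)·P(5)
      = 0.644·0.04 + 0.604·0.171 + 0.209·0.152 + 0.234·0.541 + 0.178·0.096
      = 0.02576 + 0.103284 + 0.031768 + 0.126594 + 0.017088 = 0.304494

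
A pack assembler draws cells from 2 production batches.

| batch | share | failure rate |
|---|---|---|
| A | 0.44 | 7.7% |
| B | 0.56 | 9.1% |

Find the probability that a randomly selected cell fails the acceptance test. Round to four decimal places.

Summing over the partition,
P(F) = P(F|A)·P(A) + P(F|B)·P(B)
      = 0.077·0.44 + 0.091·0.56
      = 0.03388 + 0.05096 = 0.08484

P(F) ≈ 0.0848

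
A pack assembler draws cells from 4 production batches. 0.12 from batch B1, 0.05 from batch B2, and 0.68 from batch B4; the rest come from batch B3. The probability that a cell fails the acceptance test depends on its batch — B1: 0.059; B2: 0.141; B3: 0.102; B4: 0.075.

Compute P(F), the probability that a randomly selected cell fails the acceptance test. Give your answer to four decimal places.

P(F) ≈ 0.0804

P(B3) = 1 − (0.12 + 0.05 + 0.68) = 0.15.
P(F) = P(F|B1)·P(B1) + P(F|B2)·P(B2) + P(F|B3)·P(B3) + P(F|B4)·P(B4)
      = 0.059·0.12 + 0.141·0.05 + 0.102·0.15 + 0.075·0.68
      = 0.00708 + 0.00705 + 0.0153 + 0.051 = 0.08043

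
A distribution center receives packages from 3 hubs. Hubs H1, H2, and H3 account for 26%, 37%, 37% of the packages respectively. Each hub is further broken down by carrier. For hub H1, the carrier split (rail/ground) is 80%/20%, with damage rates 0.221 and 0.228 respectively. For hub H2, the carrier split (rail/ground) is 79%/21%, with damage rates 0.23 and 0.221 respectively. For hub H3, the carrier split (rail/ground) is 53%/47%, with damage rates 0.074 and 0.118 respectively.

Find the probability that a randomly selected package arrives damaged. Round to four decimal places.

P(D|H1) = 0.8·0.221 + 0.2·0.228 = 0.1768 + 0.0456 = 0.2224
P(D|H2) = 0.79·0.23 + 0.21·0.221 = 0.1817 + 0.04641 = 0.22811
P(D|H3) = 0.53·0.074 + 0.47·0.118 = 0.03922 + 0.05546 = 0.09468
By total probability over the outer partition,
P(D) = 0.26·0.2224 + 0.37·0.22811 + 0.37·0.09468
      = 0.057824 + 0.0844007 + 0.0350316 = 0.1772563

P(D) ≈ 0.1773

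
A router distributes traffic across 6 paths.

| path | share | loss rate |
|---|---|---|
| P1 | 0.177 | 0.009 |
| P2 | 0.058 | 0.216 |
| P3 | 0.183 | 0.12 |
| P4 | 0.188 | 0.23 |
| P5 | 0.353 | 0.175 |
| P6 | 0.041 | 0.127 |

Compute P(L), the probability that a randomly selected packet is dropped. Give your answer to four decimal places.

P(L) = P(L|P1)·P(P1) + P(L|P2)·P(P2) + P(L|P3)·P(P3) + P(L|P4)·P(P4) + P(L|P5)·P(P5) + P(L|P6)·P(P6)
      = 0.009·0.177 + 0.216·0.058 + 0.12·0.183 + 0.23·0.188 + 0.175·0.353 + 0.127·0.041
      = 0.001593 + 0.012528 + 0.02196 + 0.04324 + 0.061775 + 0.005207 = 0.146303

0.1463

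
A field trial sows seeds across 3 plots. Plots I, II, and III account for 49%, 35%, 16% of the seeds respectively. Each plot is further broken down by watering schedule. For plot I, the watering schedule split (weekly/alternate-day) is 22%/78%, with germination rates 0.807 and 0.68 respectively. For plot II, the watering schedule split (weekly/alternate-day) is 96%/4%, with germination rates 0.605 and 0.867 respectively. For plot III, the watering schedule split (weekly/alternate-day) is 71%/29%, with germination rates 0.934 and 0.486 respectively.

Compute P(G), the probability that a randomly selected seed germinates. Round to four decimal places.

P(G|I) = 0.22·0.807 + 0.78·0.68 = 0.17754 + 0.5304 = 0.70794
P(G|II) = 0.96·0.605 + 0.04·0.867 = 0.5808 + 0.03468 = 0.61548
P(G|III) = 0.71·0.934 + 0.29·0.486 = 0.66314 + 0.14094 = 0.80408
By total probability over the outer partition,
P(G) = 0.49·0.70794 + 0.35·0.61548 + 0.16·0.80408
      = 0.3468906 + 0.215418 + 0.1286528 = 0.6909614

0.6910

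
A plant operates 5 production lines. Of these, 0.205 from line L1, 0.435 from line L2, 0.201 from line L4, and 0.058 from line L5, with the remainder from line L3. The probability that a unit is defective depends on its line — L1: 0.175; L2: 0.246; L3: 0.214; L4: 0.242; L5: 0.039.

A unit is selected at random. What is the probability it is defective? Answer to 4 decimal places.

P(L3) = 1 − (0.205 + 0.435 + 0.201 + 0.058) = 0.101.
By the law of total probability,
P(D) = P(D|L1)·P(L1) + P(D|L2)·P(L2) + P(D|L3)·P(L3) + P(D|L4)·P(L4) + P(D|L5)·P(L5)
      = 0.175·0.205 + 0.246·0.435 + 0.214·0.101 + 0.242·0.201 + 0.039·0.058
      = 0.035875 + 0.10701 + 0.021614 + 0.048642 + 0.002262 = 0.215403

0.2154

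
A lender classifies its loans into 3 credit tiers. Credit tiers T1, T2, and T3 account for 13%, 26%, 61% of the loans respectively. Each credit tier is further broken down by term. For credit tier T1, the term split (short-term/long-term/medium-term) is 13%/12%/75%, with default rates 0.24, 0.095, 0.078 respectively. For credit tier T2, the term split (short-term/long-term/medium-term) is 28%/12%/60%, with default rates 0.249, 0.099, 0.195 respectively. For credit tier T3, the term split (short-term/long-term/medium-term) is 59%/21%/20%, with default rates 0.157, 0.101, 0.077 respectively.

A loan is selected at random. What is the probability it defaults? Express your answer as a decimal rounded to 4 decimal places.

P(D|T1) = 0.13·0.24 + 0.12·0.095 + 0.75·0.078 = 0.0312 + 0.0114 + 0.0585 = 0.1011
P(D|T2) = 0.28·0.249 + 0.12·0.099 + 0.6·0.195 = 0.06972 + 0.01188 + 0.117 = 0.1986
P(D|T3) = 0.59·0.157 + 0.21·0.101 + 0.2·0.077 = 0.09263 + 0.02121 + 0.0154 = 0.12924
Then overall,
P(D) = 0.13·0.1011 + 0.26·0.1986 + 0.61·0.12924
      = 0.013143 + 0.051636 + 0.0788364 = 0.1436154

0.1436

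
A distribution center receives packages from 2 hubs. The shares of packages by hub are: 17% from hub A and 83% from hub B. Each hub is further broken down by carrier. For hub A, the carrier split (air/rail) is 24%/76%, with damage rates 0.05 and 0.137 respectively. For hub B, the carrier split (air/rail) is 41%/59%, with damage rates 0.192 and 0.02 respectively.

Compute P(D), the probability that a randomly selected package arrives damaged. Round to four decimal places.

P(D|A) = 0.24·0.05 + 0.76·0.137 = 0.012 + 0.10412 = 0.11612
P(D|B) = 0.41·0.192 + 0.59·0.02 = 0.07872 + 0.0118 = 0.09052
By total probability over the outer partition,
P(D) = 0.17·0.11612 + 0.83·0.09052
      = 0.0197404 + 0.0751316 = 0.094872

0.0949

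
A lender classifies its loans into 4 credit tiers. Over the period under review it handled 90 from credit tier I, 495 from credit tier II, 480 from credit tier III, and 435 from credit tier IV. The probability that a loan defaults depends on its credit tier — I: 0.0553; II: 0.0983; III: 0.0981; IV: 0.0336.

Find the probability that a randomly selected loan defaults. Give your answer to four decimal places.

Total: 90 + 495 + 480 + 435 = 1500.
P(I) = 90/1500 = 0.06. P(II) = 495/1500 = 0.33. P(III) = 480/1500 = 0.32. P(IV) = 435/1500 = 0.29.
P(D) = P(D|I)·P(I) + P(D|II)·P(II) + P(D|III)·P(III) + P(D|IV)·P(IV)
      = 0.0553·0.06 + 0.0983·0.33 + 0.0981·0.32 + 0.0336·0.29
      = 0.003318 + 0.032439 + 0.031392 + 0.009744 = 0.076893

P(D) ≈ 0.0769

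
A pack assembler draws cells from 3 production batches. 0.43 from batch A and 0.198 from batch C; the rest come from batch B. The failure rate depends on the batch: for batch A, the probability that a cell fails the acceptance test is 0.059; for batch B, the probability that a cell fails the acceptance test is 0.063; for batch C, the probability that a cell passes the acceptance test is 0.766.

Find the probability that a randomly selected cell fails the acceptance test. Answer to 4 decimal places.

0.0951

P(B) = 1 − (0.43 + 0.198) = 0.372.
P(F|C) = 1 − 0.766 = 0.234.
P(F) = P(F|A)·P(A) + P(F|B)·P(B) + P(F|C)·P(C)
      = 0.059·0.43 + 0.063·0.372 + 0.234·0.198
      = 0.02537 + 0.023436 + 0.046332 = 0.095138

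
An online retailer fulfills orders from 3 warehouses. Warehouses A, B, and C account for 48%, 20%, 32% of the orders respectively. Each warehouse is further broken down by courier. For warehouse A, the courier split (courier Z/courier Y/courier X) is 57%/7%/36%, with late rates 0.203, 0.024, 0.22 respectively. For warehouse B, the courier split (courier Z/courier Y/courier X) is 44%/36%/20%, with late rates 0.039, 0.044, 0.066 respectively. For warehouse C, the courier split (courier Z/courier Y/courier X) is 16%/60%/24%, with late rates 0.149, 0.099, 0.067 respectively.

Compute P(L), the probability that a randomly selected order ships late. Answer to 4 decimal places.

P(L|A) = 0.57·0.203 + 0.07·0.024 + 0.36·0.22 = 0.11571 + 0.00168 + 0.0792 = 0.19659
P(L|B) = 0.44·0.039 + 0.36·0.044 + 0.2·0.066 = 0.01716 + 0.01584 + 0.0132 = 0.0462
P(L|C) = 0.16·0.149 + 0.6·0.099 + 0.24·0.067 = 0.02384 + 0.0594 + 0.01608 = 0.09932
By total probability over the outer partition,
P(L) = 0.48·0.19659 + 0.2·0.0462 + 0.32·0.09932
      = 0.0943632 + 0.00924 + 0.0317824 = 0.1353856

0.1354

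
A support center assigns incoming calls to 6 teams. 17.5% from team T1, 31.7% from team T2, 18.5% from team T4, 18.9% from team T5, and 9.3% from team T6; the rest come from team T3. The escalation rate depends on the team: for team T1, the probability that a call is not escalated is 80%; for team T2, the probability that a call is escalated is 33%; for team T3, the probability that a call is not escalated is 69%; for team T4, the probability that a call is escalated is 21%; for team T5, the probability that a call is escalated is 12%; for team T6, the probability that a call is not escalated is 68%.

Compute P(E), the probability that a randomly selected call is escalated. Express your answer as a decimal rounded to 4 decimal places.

0.2436

P(T3) = 1 − (0.175 + 0.317 + 0.185 + 0.189 + 0.093) = 0.041.
P(E|T1) = 1 − 0.8 = 0.2.
P(E|T3) = 1 − 0.69 = 0.31.
P(E|T6) = 1 − 0.68 = 0.32.
P(E) = P(E|T1)·P(T1) + P(E|T2)·P(T2) + P(E|T3)·P(T3) + P(E|T4)·P(T4) + P(E|T5)·P(T5) + P(E|T6)·P(T6)
      = 0.2·0.175 + 0.33·0.317 + 0.31·0.041 + 0.21·0.185 + 0.12·0.189 + 0.32·0.093
      = 0.035 + 0.10461 + 0.01271 + 0.03885 + 0.02268 + 0.02976 = 0.24361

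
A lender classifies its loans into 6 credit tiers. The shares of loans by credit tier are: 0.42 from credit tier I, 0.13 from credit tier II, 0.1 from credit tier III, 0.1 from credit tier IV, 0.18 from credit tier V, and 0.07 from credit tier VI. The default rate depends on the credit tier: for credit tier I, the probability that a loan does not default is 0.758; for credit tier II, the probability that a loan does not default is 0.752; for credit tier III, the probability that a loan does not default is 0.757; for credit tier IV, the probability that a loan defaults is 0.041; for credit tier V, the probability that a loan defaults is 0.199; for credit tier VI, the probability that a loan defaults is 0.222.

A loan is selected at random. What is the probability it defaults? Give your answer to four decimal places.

P(D|I) = 1 − 0.758 = 0.242.
P(D|II) = 1 − 0.752 = 0.248.
P(D|III) = 1 − 0.757 = 0.243.
Summing over the partition,
P(D) = P(D|I)·P(I) + P(D|II)·P(II) + P(D|III)·P(III) + P(D|IV)·P(IV) + P(D|V)·P(V) + P(D|VI)·P(VI)
      = 0.242·0.42 + 0.248·0.13 + 0.243·0.1 + 0.041·0.1 + 0.199·0.18 + 0.222·0.07
      = 0.10164 + 0.03224 + 0.0243 + 0.0041 + 0.03582 + 0.01554 = 0.21364

P(D) ≈ 0.2136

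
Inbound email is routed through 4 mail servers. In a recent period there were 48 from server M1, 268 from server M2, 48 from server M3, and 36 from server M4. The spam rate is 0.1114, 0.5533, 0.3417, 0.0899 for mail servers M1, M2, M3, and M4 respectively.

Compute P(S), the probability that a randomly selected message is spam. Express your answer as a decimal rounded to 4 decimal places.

P(S) ≈ 0.4332

Total: 48 + 268 + 48 + 36 = 400.
P(M1) = 48/400 = 0.12. P(M2) = 268/400 = 0.67. P(M3) = 48/400 = 0.12. P(M4) = 36/400 = 0.09.
P(S) = P(S|M1)·P(M1) + P(S|M2)·P(M2) + P(S|M3)·P(M3) + P(S|M4)·P(M4)
      = 0.1114·0.12 + 0.5533·0.67 + 0.3417·0.12 + 0.0899·0.09
      = 0.013368 + 0.370711 + 0.041004 + 0.008091 = 0.433174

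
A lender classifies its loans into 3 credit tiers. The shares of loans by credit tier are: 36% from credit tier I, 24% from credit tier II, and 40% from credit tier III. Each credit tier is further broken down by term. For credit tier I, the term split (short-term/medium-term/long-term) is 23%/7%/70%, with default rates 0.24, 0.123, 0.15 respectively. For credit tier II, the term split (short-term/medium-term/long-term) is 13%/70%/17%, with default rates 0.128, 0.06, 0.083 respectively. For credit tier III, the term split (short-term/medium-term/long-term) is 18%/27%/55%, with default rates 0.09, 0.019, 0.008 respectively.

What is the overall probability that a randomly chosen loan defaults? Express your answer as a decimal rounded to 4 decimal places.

P(D) ≈ 0.0885

P(D|I) = 0.23·0.24 + 0.07·0.123 + 0.7·0.15 = 0.0552 + 0.00861 + 0.105 = 0.16881
P(D|II) = 0.13·0.128 + 0.7·0.06 + 0.17·0.083 = 0.01664 + 0.042 + 0.01411 = 0.07275
P(D|III) = 0.18·0.09 + 0.27·0.019 + 0.55·0.008 = 0.0162 + 0.00513 + 0.0044 = 0.02573
By total probability over the outer partition,
P(D) = 0.36·0.16881 + 0.24·0.07275 + 0.4·0.02573
      = 0.0607716 + 0.01746 + 0.010292 = 0.0885236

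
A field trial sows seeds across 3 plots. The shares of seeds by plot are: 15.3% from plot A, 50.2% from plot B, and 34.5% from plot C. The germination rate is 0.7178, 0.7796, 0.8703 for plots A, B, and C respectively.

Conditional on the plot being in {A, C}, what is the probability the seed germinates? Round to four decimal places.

Let S = {A, C}.
P(S) = 0.153 + 0.345 = 0.498.
P(G ∩ S) = 0.7178·0.153 + 0.8703·0.345 = 0.1098234 + 0.3002535 = 0.4100769.
P(G | S) = 0.4100769 / 0.498 = 0.823448…

0.8234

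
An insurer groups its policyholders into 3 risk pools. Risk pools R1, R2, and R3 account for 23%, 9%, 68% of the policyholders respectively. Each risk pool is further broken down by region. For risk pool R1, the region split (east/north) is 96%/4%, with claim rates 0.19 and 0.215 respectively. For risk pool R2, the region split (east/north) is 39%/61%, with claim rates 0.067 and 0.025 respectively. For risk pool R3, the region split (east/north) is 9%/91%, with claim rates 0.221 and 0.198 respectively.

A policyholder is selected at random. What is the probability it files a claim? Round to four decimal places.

0.1837

P(C|R1) = 0.96·0.19 + 0.04·0.215 = 0.1824 + 0.0086 = 0.191
P(C|R2) = 0.39·0.067 + 0.61·0.025 = 0.02613 + 0.01525 = 0.04138
P(C|R3) = 0.09·0.221 + 0.91·0.198 = 0.01989 + 0.18018 = 0.20007
By total probability over the outer partition,
P(C) = 0.23·0.191 + 0.09·0.04138 + 0.68·0.20007
      = 0.04393 + 0.0037242 + 0.1360476 = 0.1837018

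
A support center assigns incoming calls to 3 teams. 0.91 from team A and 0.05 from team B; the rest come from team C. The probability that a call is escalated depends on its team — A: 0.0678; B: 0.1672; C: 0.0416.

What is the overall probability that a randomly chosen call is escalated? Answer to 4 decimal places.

P(E) ≈ 0.0717

P(C) = 1 − (0.91 + 0.05) = 0.04.
P(E) = P(E|A)·P(A) + P(E|B)·P(B) + P(E|C)·P(C)
      = 0.0678·0.91 + 0.1672·0.05 + 0.0416·0.04
      = 0.061698 + 0.00836 + 0.001664 = 0.071722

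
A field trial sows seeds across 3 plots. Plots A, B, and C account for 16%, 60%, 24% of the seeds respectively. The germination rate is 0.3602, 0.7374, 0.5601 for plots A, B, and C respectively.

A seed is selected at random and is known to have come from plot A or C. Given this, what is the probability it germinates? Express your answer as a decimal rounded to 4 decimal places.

Let S = {A, C}.
P(S) = 0.16 + 0.24 = 0.4.
P(G ∩ S) = 0.3602·0.16 + 0.5601·0.24 = 0.057632 + 0.134424 = 0.192056.
P(G | S) = 0.192056 / 0.4 = 0.480140…

P(G|S) ≈ 0.4801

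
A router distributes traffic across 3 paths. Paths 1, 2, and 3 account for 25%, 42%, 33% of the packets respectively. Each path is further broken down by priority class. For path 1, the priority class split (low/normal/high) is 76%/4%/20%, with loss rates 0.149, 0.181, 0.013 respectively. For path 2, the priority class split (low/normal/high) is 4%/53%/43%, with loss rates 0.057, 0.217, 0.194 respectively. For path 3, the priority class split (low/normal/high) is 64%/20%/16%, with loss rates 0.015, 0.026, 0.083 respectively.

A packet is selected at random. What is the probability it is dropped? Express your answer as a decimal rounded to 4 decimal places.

P(L|1) = 0.76·0.149 + 0.04·0.181 + 0.2·0.013 = 0.11324 + 0.00724 + 0.0026 = 0.12308
P(L|2) = 0.04·0.057 + 0.53·0.217 + 0.43·0.194 = 0.00228 + 0.11501 + 0.08342 = 0.20071
P(L|3) = 0.64·0.015 + 0.2·0.026 + 0.16·0.083 = 0.0096 + 0.0052 + 0.01328 = 0.02808
Then overall,
P(L) = 0.25·0.12308 + 0.42·0.20071 + 0.33·0.02808
      = 0.03077 + 0.0842982 + 0.0092664 = 0.1243346

0.1243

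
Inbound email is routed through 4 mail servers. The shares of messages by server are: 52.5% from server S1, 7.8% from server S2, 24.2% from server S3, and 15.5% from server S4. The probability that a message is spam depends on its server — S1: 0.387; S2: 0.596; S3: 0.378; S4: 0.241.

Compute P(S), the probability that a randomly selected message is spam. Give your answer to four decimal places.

By the law of total probability,
P(S) = P(S|S1)·P(S1) + P(S|S2)·P(S2) + P(S|S3)·P(S3) + P(S|S4)·P(S4)
      = 0.387·0.525 + 0.596·0.078 + 0.378·0.242 + 0.241·0.155
      = 0.203175 + 0.046488 + 0.091476 + 0.037355 = 0.378494

P(S) ≈ 0.3785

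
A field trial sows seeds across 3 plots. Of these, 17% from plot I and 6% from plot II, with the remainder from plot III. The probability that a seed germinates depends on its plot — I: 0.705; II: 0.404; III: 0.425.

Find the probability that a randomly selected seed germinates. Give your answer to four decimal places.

P(III) = 1 − (0.17 + 0.06) = 0.77.
Using total probability over the partition,
P(G) = P(G|I)·P(I) + P(G|II)·P(II) + P(G|III)·P(III)
      = 0.705·0.17 + 0.404·0.06 + 0.425·0.77
      = 0.11985 + 0.02424 + 0.32725 = 0.47134

P(G) ≈ 0.4713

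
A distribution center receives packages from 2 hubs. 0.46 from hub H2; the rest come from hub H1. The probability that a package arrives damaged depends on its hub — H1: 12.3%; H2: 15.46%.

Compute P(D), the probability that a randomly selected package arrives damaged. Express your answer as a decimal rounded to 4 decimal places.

P(H1) = 1 − (0.46) = 0.54.
P(D) = P(D|H1)·P(H1) + P(D|H2)·P(H2)
      = 0.123·0.54 + 0.1546·0.46
      = 0.06642 + 0.071116 = 0.137536

0.1375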